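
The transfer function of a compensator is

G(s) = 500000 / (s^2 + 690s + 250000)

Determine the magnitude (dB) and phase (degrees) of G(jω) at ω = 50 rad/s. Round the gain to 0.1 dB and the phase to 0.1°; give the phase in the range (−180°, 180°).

At s = jω = j50:
quadratic: (j50)² + 690·j50 + 250000 = 247500 + j34500 → |·| ≈ 2.4989e+05, ∠ ≈ 7.94°
|G| = 500000 / 2.4989e+05 ≈ 2.0009
Gain = 20 log₁₀(2.0009) ≈ 6.02 dB
∠G = 0.00° − 7.94° = -7.94°

6.0 dB, -7.9°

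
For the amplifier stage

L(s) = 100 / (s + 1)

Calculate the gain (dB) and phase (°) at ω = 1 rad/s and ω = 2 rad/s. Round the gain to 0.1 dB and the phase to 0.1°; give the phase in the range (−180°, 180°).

At s = jω = j1:
pole (s+1): 1 + j1 → |·| = √(1²+1²) = √2 ≈ 1.4142, ∠ = arctan(1/1) ≈ 45.00°
|L| = 100 / 1.4142 ≈ 70.711
Gain = 20 log₁₀(70.711) ≈ 36.99 dB
∠L = 0.00° − 45.00° = -45.00°

At s = jω = j2:
pole (s+1): 1 + j2 → |·| = √(1²+2²) = √5 ≈ 2.2361, ∠ = arctan(2/1) ≈ 63.43°
|L| = 100 / 2.2361 ≈ 44.721
Gain = 20 log₁₀(44.721) ≈ 33.01 dB
∠L = 0.00° − 63.43° = -63.43°

ω = 1: 37.0 dB, -45.0°; ω = 2: 33.0 dB, -63.4°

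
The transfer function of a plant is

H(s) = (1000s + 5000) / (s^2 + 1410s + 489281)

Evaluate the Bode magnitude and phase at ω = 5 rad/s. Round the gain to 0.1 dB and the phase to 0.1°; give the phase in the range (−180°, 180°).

Substitute s = j5:
Numerator: 1000(j5) + 5000 = 5000 + j5000
Denominator: (j5)^2 + 1410(j5) + 489281 = 489256 + j7050
|N| = √(5000² + 5000²) ≈ 7071.1, ∠N ≈ 45.00°
|D| = √(489256² + 7050²) ≈ 4.8931e+05, ∠D ≈ 0.83°
|H| = 7071.1 / 4.8931e+05 ≈ 0.014451
Gain = 20 log₁₀(0.014451) ≈ -36.80 dB
∠H = 45.00° − 0.83° = 44.17°

-36.8 dB, 44.2°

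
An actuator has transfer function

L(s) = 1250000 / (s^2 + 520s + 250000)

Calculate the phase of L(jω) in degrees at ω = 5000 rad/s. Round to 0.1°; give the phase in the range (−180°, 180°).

-174.0°

At s = jω = j5000:
quadratic: (j5000)² + 520·j5000 + 250000 = -24750000 + j2600000 → |·| ≈ 2.4886e+07, ∠ ≈ 174.00°
∠L = 0.00° − 174.00° = -174.00°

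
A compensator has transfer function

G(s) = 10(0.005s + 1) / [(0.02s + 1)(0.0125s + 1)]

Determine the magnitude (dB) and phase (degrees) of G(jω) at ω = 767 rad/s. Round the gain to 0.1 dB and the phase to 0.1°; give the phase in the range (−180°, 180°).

-11.5 dB, -94.9°

At ω = 767 rad/s:
zero (1 + j767·0.005) = 1 + j3.835 → |·| ≈ 3.9632, ∠ ≈ 75.39°
pole (1 + j767·0.02) = 1 + j15.34 → |·| ≈ 15.373, ∠ ≈ 86.27°
pole (1 + j767·0.0125) = 1 + j9.5875 → |·| ≈ 9.6395, ∠ ≈ 84.05°
|G| = 10 · 3.9632 / (15.373 · 9.6395) ≈ 0.26744
Gain = 20 log₁₀(0.26744) ≈ -11.46 dB
∠G = (75.39°) − (86.27° + 84.05°) = -94.93°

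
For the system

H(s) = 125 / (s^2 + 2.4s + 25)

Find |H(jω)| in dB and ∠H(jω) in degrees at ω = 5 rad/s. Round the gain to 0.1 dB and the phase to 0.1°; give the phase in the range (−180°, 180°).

20.4 dB, -90.0°

At s = jω = j5:
quadratic: (j5)² + 2.4·j5 + 25 = 0 + j12 → |·| ≈ 12, ∠ ≈ 90.00°
|H| = 125 / 12 ≈ 10.417
Gain = 20 log₁₀(10.417) ≈ 20.35 dB
∠H = 0.00° − 90.00° = -90.00°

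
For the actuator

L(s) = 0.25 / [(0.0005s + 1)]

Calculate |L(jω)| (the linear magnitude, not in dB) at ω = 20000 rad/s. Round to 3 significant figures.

0.0249

At ω = 20000 rad/s:
pole (1 + j20000·0.0005) = 1 + j10 → |·| ≈ 10.05, ∠ ≈ 84.29°
|L| = 0.25 · 1 / (10.05) ≈ 0.024876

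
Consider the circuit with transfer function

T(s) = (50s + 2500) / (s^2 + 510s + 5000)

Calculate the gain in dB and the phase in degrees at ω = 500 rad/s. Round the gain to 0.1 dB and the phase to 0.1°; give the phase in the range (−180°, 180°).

Substitute s = j500:
Numerator: 50(j500) + 2500 = 2500 + j25000
Denominator: (j500)^2 + 510(j500) + 5000 = -245000 + j255000
|N| = √(2500² + 25000²) ≈ 25125, ∠N ≈ 84.29°
|D| = √(245000² + 255000²) ≈ 3.5362e+05, ∠D ≈ 133.85°
|T| = 25125 / 3.5362e+05 ≈ 0.071051
Gain = 20 log₁₀(0.071051) ≈ -22.97 dB
∠T = 84.29° − 133.85° = -49.56°

-23.0 dB, -49.6°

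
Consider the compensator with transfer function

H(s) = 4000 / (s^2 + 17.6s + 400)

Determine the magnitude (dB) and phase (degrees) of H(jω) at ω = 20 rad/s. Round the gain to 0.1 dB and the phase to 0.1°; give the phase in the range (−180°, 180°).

At s = jω = j20:
quadratic: (j20)² + 17.6·j20 + 400 = 0 + j352 → |·| ≈ 352, ∠ ≈ 90.00°
|H| = 4000 / 352 ≈ 11.364
Gain = 20 log₁₀(11.364) ≈ 21.11 dB
∠H = 0.00° − 90.00° = -90.00°

21.1 dB, -90.0°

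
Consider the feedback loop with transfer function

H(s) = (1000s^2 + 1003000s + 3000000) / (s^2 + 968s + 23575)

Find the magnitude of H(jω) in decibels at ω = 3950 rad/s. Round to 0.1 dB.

Substitute s = j3950:
Numerator: 1000(j3950)^2 + 1003000(j3950) + 3000000 = -15599500000 + j3961850000
Denominator: (j3950)^2 + 968(j3950) + 23575 = -15578925 + j3823600
|N| = √(15599500000² + 3961850000²) ≈ 1.6095e+10, ∠N ≈ 165.75°
|D| = √(15578925² + 3823600²) ≈ 1.6041e+07, ∠D ≈ 166.21°
|H| = 1.6095e+10 / 1.6041e+07 ≈ 1003.4
Gain = 20 log₁₀(1003.4) ≈ 60.03 dB

60.0 dB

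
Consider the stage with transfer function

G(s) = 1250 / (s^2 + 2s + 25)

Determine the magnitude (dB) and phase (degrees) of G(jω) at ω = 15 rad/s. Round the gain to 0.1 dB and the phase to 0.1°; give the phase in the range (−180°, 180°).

15.8 dB, -171.5°

At s = jω = j15:
quadratic: (j15)² + 2·j15 + 25 = -200 + j30 → |·| ≈ 202.24, ∠ ≈ 171.47°
|G| = 1250 / 202.24 ≈ 6.1808
Gain = 20 log₁₀(6.1808) ≈ 15.82 dB
∠G = 0.00° − 171.47° = -171.47°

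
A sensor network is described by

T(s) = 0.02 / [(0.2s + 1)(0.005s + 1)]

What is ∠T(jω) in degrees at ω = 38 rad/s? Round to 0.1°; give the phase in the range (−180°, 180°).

At ω = 38 rad/s:
pole (1 + j38·0.2) = 1 + j7.6 → |·| ≈ 7.6655, ∠ ≈ 82.50°
pole (1 + j38·0.005) = 1 + j0.19 → |·| ≈ 1.0179, ∠ ≈ 10.76°
∠T = (0°) − (82.50° + 10.76°) = -93.26°

-93.3°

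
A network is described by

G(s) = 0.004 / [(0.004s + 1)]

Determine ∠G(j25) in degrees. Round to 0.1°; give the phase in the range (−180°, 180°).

-5.7°

At ω = 25 rad/s:
pole (1 + j25·0.004) = 1 + j0.1 → |·| ≈ 1.005, ∠ ≈ 5.71°
∠G = (0°) − (5.71°) = -5.71°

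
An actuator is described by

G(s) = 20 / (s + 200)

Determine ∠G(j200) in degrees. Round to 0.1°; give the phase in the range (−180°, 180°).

-45.0°

Substitute s = j200:
Numerator: 20 = 20 + j0
Denominator: (j200) + 200 = 200 + j200
|N| = √(20² + 0²) ≈ 20, ∠N ≈ 0.00°
|D| = √(200² + 200²) ≈ 282.84, ∠D ≈ 45.00°
∠G = 0.00° − 45.00° = -45.00°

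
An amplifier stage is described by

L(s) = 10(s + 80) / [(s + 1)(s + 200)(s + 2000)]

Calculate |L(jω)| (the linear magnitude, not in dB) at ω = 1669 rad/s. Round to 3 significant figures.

At s = jω = j1669:
zero (s+80): 80 + j1669 → |·| = √(80²+1669²) = √2791961 ≈ 1670.9, ∠ = arctan(1669/80) ≈ 87.26°
pole (s+1): 1 + j1669 → |·| = √(1²+1669²) = √2785562 ≈ 1669, ∠ = arctan(1669/1) ≈ 89.97°
pole (s+200): 200 + j1669 → |·| = √(200²+1669²) = √2825561 ≈ 1680.9, ∠ = arctan(1669/200) ≈ 83.17°
pole (s+2000): 2000 + j1669 → |·| = √(2000²+1669²) = √6785561 ≈ 2604.9, ∠ = arctan(1669/2000) ≈ 39.84°
|L| = 10 · 1670.9 / 7.3078e+09 ≈ 2.2865e-06

2.29e-06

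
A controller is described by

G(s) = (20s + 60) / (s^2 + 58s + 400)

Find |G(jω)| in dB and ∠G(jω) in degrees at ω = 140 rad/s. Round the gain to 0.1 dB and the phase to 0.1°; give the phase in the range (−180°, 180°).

Substitute s = j140:
Numerator: 20(j140) + 60 = 60 + j2800
Denominator: (j140)^2 + 58(j140) + 400 = -19200 + j8120
|N| = √(60² + 2800²) ≈ 2800.6, ∠N ≈ 88.77°
|D| = √(19200² + 8120²) ≈ 20846, ∠D ≈ 157.08°
|G| = 2800.6 / 20846 ≈ 0.13435
Gain = 20 log₁₀(0.13435) ≈ -17.44 dB
∠G = 88.77° − 157.08° = -68.31°

-17.4 dB, -68.3°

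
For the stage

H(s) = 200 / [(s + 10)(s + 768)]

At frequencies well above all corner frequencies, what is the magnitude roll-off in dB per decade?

Each pole contributes −20 dB/decade at high frequency; each zero contributes +20 dB/decade.
Net: 0 zero(s) − 2 pole(s) → -40 dB/decade.

-40 dB/decade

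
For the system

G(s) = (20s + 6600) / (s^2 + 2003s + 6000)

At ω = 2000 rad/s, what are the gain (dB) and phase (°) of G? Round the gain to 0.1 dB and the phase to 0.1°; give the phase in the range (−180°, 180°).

Substitute s = j2000:
Numerator: 20(j2000) + 6600 = 6600 + j40000
Denominator: (j2000)^2 + 2003(j2000) + 6000 = -3994000 + j4006000
|N| = √(6600² + 40000²) ≈ 40541, ∠N ≈ 80.63°
|D| = √(3994000² + 4006000²) ≈ 5.6569e+06, ∠D ≈ 134.91°
|G| = 40541 / 5.6569e+06 ≈ 0.0071666
Gain = 20 log₁₀(0.0071666) ≈ -42.89 dB
∠G = 80.63° − 134.91° = -54.28°

-42.9 dB, -54.3°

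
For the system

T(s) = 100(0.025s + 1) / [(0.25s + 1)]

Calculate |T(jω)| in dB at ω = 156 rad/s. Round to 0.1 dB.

At ω = 156 rad/s:
zero (1 + j156·0.025) = 1 + j3.9 → |·| ≈ 4.0262, ∠ ≈ 75.62°
pole (1 + j156·0.25) = 1 + j39 → |·| ≈ 39.013, ∠ ≈ 88.53°
|T| = 100 · 4.0262 / (39.013) ≈ 10.32
Gain = 20 log₁₀(10.32) ≈ 20.27 dB

20.3 dB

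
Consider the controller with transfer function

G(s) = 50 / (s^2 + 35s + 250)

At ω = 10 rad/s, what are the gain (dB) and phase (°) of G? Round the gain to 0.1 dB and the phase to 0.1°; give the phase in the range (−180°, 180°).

-17.6 dB, -66.8°

Substitute s = j10:
Numerator: 50 = 50 + j0
Denominator: (j10)^2 + 35(j10) + 250 = 150 + j350
|N| = √(50² + 0²) ≈ 50, ∠N ≈ 0.00°
|D| = √(150² + 350²) ≈ 380.79, ∠D ≈ 66.80°
|G| = 50 / 380.79 ≈ 0.13131
Gain = 20 log₁₀(0.13131) ≈ -17.63 dB
∠G = 0.00° − 66.80° = -66.80°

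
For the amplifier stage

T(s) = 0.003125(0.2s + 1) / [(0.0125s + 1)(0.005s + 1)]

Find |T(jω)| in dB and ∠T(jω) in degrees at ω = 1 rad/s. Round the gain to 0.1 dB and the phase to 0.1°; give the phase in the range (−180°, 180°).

-49.9 dB, 10.3°

At ω = 1 rad/s:
zero (1 + j1·0.2) = 1 + j0.2 → |·| ≈ 1.0198, ∠ ≈ 11.31°
pole (1 + j1·0.0125) = 1 + j0.0125 → |·| ≈ 1.0001, ∠ ≈ 0.72°
pole (1 + j1·0.005) = 1 + j0.005 → |·| ≈ 1, ∠ ≈ 0.29°
|T| = 0.003125 · 1.0198 / (1.0001 · 1) ≈ 0.0031866
Gain = 20 log₁₀(0.0031866) ≈ -49.93 dB
∠T = (11.31°) − (0.72° + 0.29°) = 10.30°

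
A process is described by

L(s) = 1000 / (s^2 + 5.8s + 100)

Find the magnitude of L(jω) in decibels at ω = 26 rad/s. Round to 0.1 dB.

4.5 dB

At s = jω = j26:
quadratic: (j26)² + 5.8·j26 + 100 = -576 + j150.8 → |·| ≈ 595.41, ∠ ≈ 165.33°
|L| = 1000 / 595.41 ≈ 1.6795
Gain = 20 log₁₀(1.6795) ≈ 4.50 dB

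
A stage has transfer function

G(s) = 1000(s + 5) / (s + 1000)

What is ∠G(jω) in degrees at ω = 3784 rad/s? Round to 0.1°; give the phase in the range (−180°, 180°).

At s = jω = j3784:
zero (s+5): 5 + j3784 → |·| = √(5²+3784²) = √14318681 ≈ 3784, ∠ = arctan(3784/5) ≈ 89.92°
pole (s+1000): 1000 + j3784 → |·| = √(1000²+3784²) = √15318656 ≈ 3913.9, ∠ = arctan(3784/1000) ≈ 75.20°
∠G = 89.92° − 75.20° = 14.72°

14.7°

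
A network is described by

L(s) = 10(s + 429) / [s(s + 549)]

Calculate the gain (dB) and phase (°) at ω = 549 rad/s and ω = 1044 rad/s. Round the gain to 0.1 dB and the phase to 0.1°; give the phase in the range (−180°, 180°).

ω = 549: -35.7 dB, -83.0°; ω = 1044: -40.8 dB, -84.6°

At s = jω = j549:
zero (s+429): 429 + j549 → |·| = √(429²+549²) = √485442 ≈ 696.74, ∠ = arctan(549/429) ≈ 52.00°
pole (s+549): 549 + j549 → |·| = √(549²+549²) = √602802 ≈ 776.4, ∠ = arctan(549/549) ≈ 45.00°
pole at origin: |s| = 549, ∠ = 90.00° (in denominator)
|L| = 10 · 696.74 / 4.2624e+05 ≈ 0.016346
Gain = 20 log₁₀(0.016346) ≈ -35.73 dB
∠L = 52.00° − 135.00° = -83.00°

At s = jω = j1044:
zero (s+429): 429 + j1044 → |·| = √(429²+1044²) = √1273977 ≈ 1128.7, ∠ = arctan(1044/429) ≈ 67.66°
pole (s+549): 549 + j1044 → |·| = √(549²+1044²) = √1391337 ≈ 1179.5, ∠ = arctan(1044/549) ≈ 62.26°
pole at origin: |s| = 1044, ∠ = 90.00° (in denominator)
|L| = 10 · 1128.7 / 1.2314e+06 ≈ 0.009166
Gain = 20 log₁₀(0.009166) ≈ -40.76 dB
∠L = 67.66° − 152.26° = -84.60°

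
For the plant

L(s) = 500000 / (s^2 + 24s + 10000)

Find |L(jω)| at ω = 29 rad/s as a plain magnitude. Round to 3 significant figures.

54.4

At s = jω = j29:
quadratic: (j29)² + 24·j29 + 10000 = 9159 + j696 → |·| ≈ 9185.4, ∠ ≈ 4.35°
|L| = 500000 / 9185.4 ≈ 54.434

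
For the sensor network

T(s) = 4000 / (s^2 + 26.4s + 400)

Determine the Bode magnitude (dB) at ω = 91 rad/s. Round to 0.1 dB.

At s = jω = j91:
quadratic: (j91)² + 26.4·j91 + 400 = -7881 + j2402.4 → |·| ≈ 8239, ∠ ≈ 163.05°
|T| = 4000 / 8239 ≈ 0.4855
Gain = 20 log₁₀(0.4855) ≈ -6.28 dB

-6.3 dB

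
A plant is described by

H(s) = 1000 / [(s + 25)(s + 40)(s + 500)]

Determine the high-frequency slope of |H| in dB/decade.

Each pole contributes −20 dB/decade at high frequency; each zero contributes +20 dB/decade.
Net: 0 zero(s) − 3 pole(s) → -60 dB/decade.

-60 dB/decade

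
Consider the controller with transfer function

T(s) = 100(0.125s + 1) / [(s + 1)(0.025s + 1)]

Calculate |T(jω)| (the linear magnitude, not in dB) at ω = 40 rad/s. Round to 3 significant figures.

At ω = 40 rad/s:
zero (1 + j40·0.125) = 1 + j5 → |·| ≈ 5.099, ∠ ≈ 78.69°
pole (1 + j40·1) = 1 + j40 → |·| ≈ 40.012, ∠ ≈ 88.57°
pole (1 + j40·0.025) = 1 + j1 → |·| ≈ 1.4142, ∠ ≈ 45.00°
|T| = 100 · 5.099 / (40.012 · 1.4142) ≈ 9.0112

9.01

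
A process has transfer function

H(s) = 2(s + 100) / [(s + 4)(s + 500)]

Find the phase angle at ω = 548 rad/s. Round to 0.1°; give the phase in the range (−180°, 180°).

-57.5°

At s = jω = j548:
zero (s+100): 100 + j548 → |·| = √(100²+548²) = √310304 ≈ 557.05, ∠ = arctan(548/100) ≈ 79.66°
pole (s+4): 4 + j548 → |·| = √(4²+548²) = √300320 ≈ 548.01, ∠ = arctan(548/4) ≈ 89.58°
pole (s+500): 500 + j548 → |·| = √(500²+548²) = √550304 ≈ 741.82, ∠ = arctan(548/500) ≈ 47.62°
∠H = 79.66° − 137.20° = -57.54°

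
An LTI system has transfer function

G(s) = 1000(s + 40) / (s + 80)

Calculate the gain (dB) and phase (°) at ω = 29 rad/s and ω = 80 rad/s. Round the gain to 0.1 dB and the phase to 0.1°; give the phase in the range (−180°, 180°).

ω = 29: 55.3 dB, 16.0°; ω = 80: 58.0 dB, 18.4°

At s = jω = j29:
zero (s+40): 40 + j29 → |·| = √(40²+29²) = √2441 ≈ 49.406, ∠ = arctan(29/40) ≈ 35.94°
pole (s+80): 80 + j29 → |·| = √(80²+29²) = √7241 ≈ 85.094, ∠ = arctan(29/80) ≈ 19.93°
|G| = 1000 · 49.406 / 85.094 ≈ 580.6
Gain = 20 log₁₀(580.6) ≈ 55.28 dB
∠G = 35.94° − 19.93° = 16.01°

At s = jω = j80:
zero (s+40): 40 + j80 → |·| = √(40²+80²) = √8000 ≈ 89.443, ∠ = arctan(80/40) ≈ 63.43°
pole (s+80): 80 + j80 → |·| = √(80²+80²) = √12800 ≈ 113.14, ∠ = arctan(80/80) ≈ 45.00°
|G| = 1000 · 89.443 / 113.14 ≈ 790.55
Gain = 20 log₁₀(790.55) ≈ 57.96 dB
∠G = 63.43° − 45.00° = 18.43°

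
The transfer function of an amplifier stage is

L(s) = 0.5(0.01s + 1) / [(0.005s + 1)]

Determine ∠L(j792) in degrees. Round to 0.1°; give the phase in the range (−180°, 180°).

7.0°

At ω = 792 rad/s:
zero (1 + j792·0.01) = 1 + j7.92 → |·| ≈ 7.9829, ∠ ≈ 82.80°
pole (1 + j792·0.005) = 1 + j3.96 → |·| ≈ 4.0843, ∠ ≈ 75.83°
∠L = (82.80°) − (75.83°) = 6.97°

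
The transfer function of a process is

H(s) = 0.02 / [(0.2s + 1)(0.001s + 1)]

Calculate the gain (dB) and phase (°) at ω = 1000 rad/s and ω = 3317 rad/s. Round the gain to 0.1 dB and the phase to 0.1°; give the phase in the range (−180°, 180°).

ω = 1000: -83.0 dB, -134.7°; ω = 3317: -101.2 dB, -163.1°

At ω = 1000 rad/s:
pole (1 + j1000·0.2) = 1 + j200 → |·| ≈ 200, ∠ ≈ 89.71°
pole (1 + j1000·0.001) = 1 + j1 → |·| ≈ 1.4142, ∠ ≈ 45.00°
|H| = 0.02 · 1 / (200 · 1.4142) ≈ 7.0711e-05
Gain = 20 log₁₀(7.0711e-05) ≈ -83.01 dB
∠H = (0°) − (89.71° + 45.00°) = -134.71°

At ω = 3317 rad/s:
pole (1 + j3317·0.2) = 1 + j663.4 → |·| ≈ 663.4, ∠ ≈ 89.91°
pole (1 + j3317·0.001) = 1 + j3.317 → |·| ≈ 3.4645, ∠ ≈ 73.22°
|H| = 0.02 · 1 / (663.4 · 3.4645) ≈ 8.7019e-06
Gain = 20 log₁₀(8.7019e-06) ≈ -101.21 dB
∠H = (0°) − (89.91° + 73.22°) = -163.13°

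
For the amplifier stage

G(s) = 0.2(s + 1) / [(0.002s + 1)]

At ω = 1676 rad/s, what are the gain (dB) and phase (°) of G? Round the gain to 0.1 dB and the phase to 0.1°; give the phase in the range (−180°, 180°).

39.6 dB, 16.6°

At ω = 1676 rad/s:
zero (1 + j1676·1) = 1 + j1676 → |·| ≈ 1676, ∠ ≈ 89.97°
pole (1 + j1676·0.002) = 1 + j3.352 → |·| ≈ 3.498, ∠ ≈ 73.39°
|G| = 0.2 · 1676 / (3.498) ≈ 95.826
Gain = 20 log₁₀(95.826) ≈ 39.63 dB
∠G = (89.97°) − (73.39°) = 16.58°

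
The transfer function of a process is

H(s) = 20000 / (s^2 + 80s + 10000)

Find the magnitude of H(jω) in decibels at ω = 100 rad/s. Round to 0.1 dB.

8.0 dB

At s = jω = j100:
quadratic: (j100)² + 80·j100 + 10000 = 0 + j8000 → |·| ≈ 8000, ∠ ≈ 90.00°
|H| = 20000 / 8000 ≈ 2.5
Gain = 20 log₁₀(2.5) ≈ 7.96 dB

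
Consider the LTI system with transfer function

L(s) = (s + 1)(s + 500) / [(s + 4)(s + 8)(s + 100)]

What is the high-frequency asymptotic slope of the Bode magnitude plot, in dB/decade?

-20 dB/decade

Each pole contributes −20 dB/decade at high frequency; each zero contributes +20 dB/decade.
Net: 2 zero(s) − 3 pole(s) → -20 dB/decade.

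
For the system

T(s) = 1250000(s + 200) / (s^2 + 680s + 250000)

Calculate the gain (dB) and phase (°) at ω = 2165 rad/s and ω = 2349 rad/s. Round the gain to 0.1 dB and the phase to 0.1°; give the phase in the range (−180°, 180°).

At s = jω = j2165:
zero (s+200): 200 + j2165 → |·| = √(200²+2165²) = √4727225 ≈ 2174.2, ∠ = arctan(2165/200) ≈ 84.72°
quadratic: (j2165)² + 680·j2165 + 250000 = -4437225 + j1472200 → |·| ≈ 4.6751e+06, ∠ ≈ 161.64°
|T| = 1250000 · 2174.2 / 4.6751e+06 ≈ 581.32
Gain = 20 log₁₀(581.32) ≈ 55.29 dB
∠T = 84.72° − 161.64° = -76.92°

At s = jω = j2349:
zero (s+200): 200 + j2349 → |·| = √(200²+2349²) = √5557801 ≈ 2357.5, ∠ = arctan(2349/200) ≈ 85.13°
quadratic: (j2349)² + 680·j2349 + 250000 = -5267801 + j1597320 → |·| ≈ 5.5046e+06, ∠ ≈ 163.13°
|T| = 1250000 · 2357.5 / 5.5046e+06 ≈ 535.35
Gain = 20 log₁₀(535.35) ≈ 54.57 dB
∠T = 85.13° − 163.13° = -78.00°

ω = 2165: 55.3 dB, -76.9°; ω = 2349: 54.6 dB, -78.0°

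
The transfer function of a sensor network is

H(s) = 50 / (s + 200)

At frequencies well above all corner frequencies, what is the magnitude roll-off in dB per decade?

-20 dB/decade

Each pole contributes −20 dB/decade at high frequency; each zero contributes +20 dB/decade.
Net: 0 zero(s) − 1 pole(s) → -20 dB/decade.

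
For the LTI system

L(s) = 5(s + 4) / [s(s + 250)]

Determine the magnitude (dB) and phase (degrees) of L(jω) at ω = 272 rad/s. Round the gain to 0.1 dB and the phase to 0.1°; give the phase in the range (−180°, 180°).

At s = jω = j272:
zero (s+4): 4 + j272 → |·| = √(4²+272²) = √74000 ≈ 272.03, ∠ = arctan(272/4) ≈ 89.16°
pole (s+250): 250 + j272 → |·| = √(250²+272²) = √136484 ≈ 369.44, ∠ = arctan(272/250) ≈ 47.41°
pole at origin: |s| = 272, ∠ = 90.00° (in denominator)
|L| = 5 · 272.03 / 1.0049e+05 ≈ 0.013535
Gain = 20 log₁₀(0.013535) ≈ -37.37 dB
∠L = 89.16° − 137.41° = -48.25°

-37.4 dB, -48.3°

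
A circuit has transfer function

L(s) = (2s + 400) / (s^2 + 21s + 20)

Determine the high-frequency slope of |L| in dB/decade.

-20 dB/decade

Each pole contributes −20 dB/decade at high frequency; each zero contributes +20 dB/decade.
Net: 1 zero(s) − 2 pole(s) → -20 dB/decade.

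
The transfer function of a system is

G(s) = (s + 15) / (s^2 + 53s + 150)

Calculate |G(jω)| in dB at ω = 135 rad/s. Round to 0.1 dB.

Substitute s = j135:
Numerator: (j135) + 15 = 15 + j135
Denominator: (j135)^2 + 53(j135) + 150 = -18075 + j7155
|N| = √(15² + 135²) ≈ 135.83, ∠N ≈ 83.66°
|D| = √(18075² + 7155²) ≈ 19440, ∠D ≈ 158.40°
|G| = 135.83 / 19440 ≈ 0.0069871
Gain = 20 log₁₀(0.0069871) ≈ -43.11 dB

-43.1 dB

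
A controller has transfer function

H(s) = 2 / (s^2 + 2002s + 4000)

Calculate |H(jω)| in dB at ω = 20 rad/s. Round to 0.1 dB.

Substitute s = j20:
Numerator: 2 = 2 + j0
Denominator: (j20)^2 + 2002(j20) + 4000 = 3600 + j40040
|N| = √(2² + 0²) ≈ 2, ∠N ≈ 0.00°
|D| = √(3600² + 40040²) ≈ 40202, ∠D ≈ 84.86°
|H| = 2 / 40202 ≈ 4.9749e-05
Gain = 20 log₁₀(4.9749e-05) ≈ -86.06 dB

-86.1 dB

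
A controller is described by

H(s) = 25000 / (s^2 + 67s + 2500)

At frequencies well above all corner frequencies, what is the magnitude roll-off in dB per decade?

-40 dB/decade

Each pole contributes −20 dB/decade at high frequency; each zero contributes +20 dB/decade.
Net: 0 zero(s) − 2 pole(s) → -40 dB/decade.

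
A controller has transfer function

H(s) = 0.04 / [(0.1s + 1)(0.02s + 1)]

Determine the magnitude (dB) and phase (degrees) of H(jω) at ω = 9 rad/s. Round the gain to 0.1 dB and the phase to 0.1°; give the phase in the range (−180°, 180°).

At ω = 9 rad/s:
pole (1 + j9·0.1) = 1 + j0.9 → |·| ≈ 1.3454, ∠ ≈ 41.99°
pole (1 + j9·0.02) = 1 + j0.18 → |·| ≈ 1.0161, ∠ ≈ 10.20°
|H| = 0.04 · 1 / (1.3454 · 1.0161) ≈ 0.02926
Gain = 20 log₁₀(0.02926) ≈ -30.67 dB
∠H = (0°) − (41.99° + 10.20°) = -52.19°

-30.7 dB, -52.2°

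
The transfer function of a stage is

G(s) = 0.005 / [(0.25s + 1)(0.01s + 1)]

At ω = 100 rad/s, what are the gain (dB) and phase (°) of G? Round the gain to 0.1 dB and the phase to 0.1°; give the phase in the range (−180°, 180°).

At ω = 100 rad/s:
pole (1 + j100·0.25) = 1 + j25 → |·| ≈ 25.02, ∠ ≈ 87.71°
pole (1 + j100·0.01) = 1 + j1 → |·| ≈ 1.4142, ∠ ≈ 45.00°
|G| = 0.005 · 1 / (25.02 · 1.4142) ≈ 0.00014131
Gain = 20 log₁₀(0.00014131) ≈ -77.00 dB
∠G = (0°) − (87.71° + 45.00°) = -132.71°

-77.0 dB, -132.7°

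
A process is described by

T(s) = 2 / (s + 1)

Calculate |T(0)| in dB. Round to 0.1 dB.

T(0) = 2 / 1 = 2
20 log₁₀(2) ≈ 6.02 dB

6.0 dB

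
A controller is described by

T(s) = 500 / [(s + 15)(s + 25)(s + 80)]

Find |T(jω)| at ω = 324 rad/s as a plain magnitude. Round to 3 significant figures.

1.42e-05

At s = jω = j324:
pole (s+15): 15 + j324 → |·| = √(15²+324²) = √105201 ≈ 324.35, ∠ = arctan(324/15) ≈ 87.35°
pole (s+25): 25 + j324 → |·| = √(25²+324²) = √105601 ≈ 324.96, ∠ = arctan(324/25) ≈ 85.59°
pole (s+80): 80 + j324 → |·| = √(80²+324²) = √111376 ≈ 333.73, ∠ = arctan(324/80) ≈ 76.13°
|T| = 500 / 3.5175e+07 ≈ 1.4215e-05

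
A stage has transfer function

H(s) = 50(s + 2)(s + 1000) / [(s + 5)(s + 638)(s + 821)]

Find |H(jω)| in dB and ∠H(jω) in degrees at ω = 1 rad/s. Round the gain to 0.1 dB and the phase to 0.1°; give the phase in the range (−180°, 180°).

-27.6 dB, 15.2°

At s = jω = j1:
zero (s+2): 2 + j1 → |·| = √(2²+1²) = √5 ≈ 2.2361, ∠ = arctan(1/2) ≈ 26.57°
zero (s+1000): 1000 + j1 → |·| = √(1000²+1²) = √1000001 ≈ 1000, ∠ = arctan(1/1000) ≈ 0.06°
pole (s+5): 5 + j1 → |·| = √(5²+1²) = √26 ≈ 5.099, ∠ = arctan(1/5) ≈ 11.31°
pole (s+638): 638 + j1 → |·| = √(638²+1²) = √407045 ≈ 638, ∠ = arctan(1/638) ≈ 0.09°
pole (s+821): 821 + j1 → |·| = √(821²+1²) = √674042 ≈ 821, ∠ = arctan(1/821) ≈ 0.07°
|H| = 50 · 2236.1 / 2.6708e+06 ≈ 0.041862
Gain = 20 log₁₀(0.041862) ≈ -27.56 dB
∠H = 26.63° − 11.47° = 15.16°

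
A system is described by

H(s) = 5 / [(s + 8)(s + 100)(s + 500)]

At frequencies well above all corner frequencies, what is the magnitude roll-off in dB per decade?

Each pole contributes −20 dB/decade at high frequency; each zero contributes +20 dB/decade.
Net: 0 zero(s) − 3 pole(s) → -60 dB/decade.

-60 dB/decade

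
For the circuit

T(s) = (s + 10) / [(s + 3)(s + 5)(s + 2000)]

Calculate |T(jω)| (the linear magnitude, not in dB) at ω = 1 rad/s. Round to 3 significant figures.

At s = jω = j1:
zero (s+10): 10 + j1 → |·| = √(10²+1²) = √101 ≈ 10.05, ∠ = arctan(1/10) ≈ 5.71°
pole (s+3): 3 + j1 → |·| = √(3²+1²) = √10 ≈ 3.1623, ∠ = arctan(1/3) ≈ 18.43°
pole (s+5): 5 + j1 → |·| = √(5²+1²) = √26 ≈ 5.099, ∠ = arctan(1/5) ≈ 11.31°
pole (s+2000): 2000 + j1 → |·| = √(2000²+1²) = √4000001 ≈ 2000, ∠ = arctan(1/2000) ≈ 0.03°
|T| = 1 · 10.05 / 32249 ≈ 0.00031164

0.000312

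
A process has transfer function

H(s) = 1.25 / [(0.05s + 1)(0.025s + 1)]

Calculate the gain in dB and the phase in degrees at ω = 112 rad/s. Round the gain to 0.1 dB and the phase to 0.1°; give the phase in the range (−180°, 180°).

-22.6 dB, -150.2°

At ω = 112 rad/s:
pole (1 + j112·0.05) = 1 + j5.6 → |·| ≈ 5.6886, ∠ ≈ 79.88°
pole (1 + j112·0.025) = 1 + j2.8 → |·| ≈ 2.9732, ∠ ≈ 70.35°
|H| = 1.25 · 1 / (5.6886 · 2.9732) ≈ 0.073906
Gain = 20 log₁₀(0.073906) ≈ -22.63 dB
∠H = (0°) − (79.88° + 70.35°) = -150.23°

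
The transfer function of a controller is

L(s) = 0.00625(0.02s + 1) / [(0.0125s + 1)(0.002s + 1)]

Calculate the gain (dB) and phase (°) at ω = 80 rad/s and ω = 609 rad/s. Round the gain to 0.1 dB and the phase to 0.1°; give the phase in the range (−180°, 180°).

ω = 80: -41.7 dB, 3.9°; ω = 609: -44.0 dB, -47.8°

At ω = 80 rad/s:
zero (1 + j80·0.02) = 1 + j1.6 → |·| ≈ 1.8868, ∠ ≈ 57.99°
pole (1 + j80·0.0125) = 1 + j1 → |·| ≈ 1.4142, ∠ ≈ 45.00°
pole (1 + j80·0.002) = 1 + j0.16 → |·| ≈ 1.0127, ∠ ≈ 9.09°
|L| = 0.00625 · 1.8868 / (1.4142 · 1.0127) ≈ 0.0082341
Gain = 20 log₁₀(0.0082341) ≈ -41.69 dB
∠L = (57.99°) − (45.00° + 9.09°) = 3.90°

At ω = 609 rad/s:
zero (1 + j609·0.02) = 1 + j12.18 → |·| ≈ 12.221, ∠ ≈ 85.31°
pole (1 + j609·0.0125) = 1 + j7.6125 → |·| ≈ 7.6779, ∠ ≈ 82.52°
pole (1 + j609·0.002) = 1 + j1.218 → |·| ≈ 1.5759, ∠ ≈ 50.61°
|L| = 0.00625 · 12.221 / (7.6779 · 1.5759) ≈ 0.0063127
Gain = 20 log₁₀(0.0063127) ≈ -44.00 dB
∠L = (85.31°) − (82.52° + 50.61°) = -47.82°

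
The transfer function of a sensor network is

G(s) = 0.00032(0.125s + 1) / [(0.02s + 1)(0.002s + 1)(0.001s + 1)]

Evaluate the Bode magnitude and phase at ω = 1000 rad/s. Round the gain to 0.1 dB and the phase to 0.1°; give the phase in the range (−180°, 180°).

-64.0 dB, -106.0°

At ω = 1000 rad/s:
zero (1 + j1000·0.125) = 1 + j125 → |·| ≈ 125, ∠ ≈ 89.54°
pole (1 + j1000·0.02) = 1 + j20 → |·| ≈ 20.025, ∠ ≈ 87.14°
pole (1 + j1000·0.002) = 1 + j2 → |·| ≈ 2.2361, ∠ ≈ 63.43°
pole (1 + j1000·0.001) = 1 + j1 → |·| ≈ 1.4142, ∠ ≈ 45.00°
|G| = 0.00032 · 125 / (20.025 · 2.2361 · 1.4142) ≈ 0.00063166
Gain = 20 log₁₀(0.00063166) ≈ -63.99 dB
∠G = (89.54°) − (87.14° + 63.43° + 45.00°) = -106.03°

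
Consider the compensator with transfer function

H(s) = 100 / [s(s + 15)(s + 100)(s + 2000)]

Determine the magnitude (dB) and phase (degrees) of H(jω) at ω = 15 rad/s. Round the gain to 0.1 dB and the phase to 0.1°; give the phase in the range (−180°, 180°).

At s = jω = j15:
pole (s+15): 15 + j15 → |·| = √(15²+15²) = √450 ≈ 21.213, ∠ = arctan(15/15) ≈ 45.00°
pole (s+100): 100 + j15 → |·| = √(100²+15²) = √10225 ≈ 101.12, ∠ = arctan(15/100) ≈ 8.53°
pole (s+2000): 2000 + j15 → |·| = √(2000²+15²) = √4000225 ≈ 2000.1, ∠ = arctan(15/2000) ≈ 0.43°
pole at origin: |s| = 15, ∠ = 90.00° (in denominator)
|H| = 100 / 6.4355e+07 ≈ 1.5539e-06
Gain = 20 log₁₀(1.5539e-06) ≈ -116.17 dB
∠H = 0.00° − 143.96° = -143.96°

-116.2 dB, -144.0°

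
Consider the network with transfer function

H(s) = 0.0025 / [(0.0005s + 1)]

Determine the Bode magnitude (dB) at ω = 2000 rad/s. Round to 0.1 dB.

At ω = 2000 rad/s:
pole (1 + j2000·0.0005) = 1 + j1 → |·| ≈ 1.4142, ∠ ≈ 45.00°
|H| = 0.0025 · 1 / (1.4142) ≈ 0.0017678
Gain = 20 log₁₀(0.0017678) ≈ -55.05 dB

-55.1 dB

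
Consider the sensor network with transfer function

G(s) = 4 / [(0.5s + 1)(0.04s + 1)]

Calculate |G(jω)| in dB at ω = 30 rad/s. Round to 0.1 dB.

At ω = 30 rad/s:
pole (1 + j30·0.5) = 1 + j15 → |·| ≈ 15.033, ∠ ≈ 86.19°
pole (1 + j30·0.04) = 1 + j1.2 → |·| ≈ 1.562, ∠ ≈ 50.19°
|G| = 4 · 1 / (15.033 · 1.562) ≈ 0.17035
Gain = 20 log₁₀(0.17035) ≈ -15.37 dB

-15.4 dB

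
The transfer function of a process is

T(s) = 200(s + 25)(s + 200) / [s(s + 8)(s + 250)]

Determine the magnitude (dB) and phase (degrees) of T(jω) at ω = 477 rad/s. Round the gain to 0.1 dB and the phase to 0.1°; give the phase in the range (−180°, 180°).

-7.9 dB, -87.1°

At s = jω = j477:
zero (s+25): 25 + j477 → |·| = √(25²+477²) = √228154 ≈ 477.65, ∠ = arctan(477/25) ≈ 87.00°
zero (s+200): 200 + j477 → |·| = √(200²+477²) = √267529 ≈ 517.23, ∠ = arctan(477/200) ≈ 67.25°
pole (s+8): 8 + j477 → |·| = √(8²+477²) = √227593 ≈ 477.07, ∠ = arctan(477/8) ≈ 89.04°
pole (s+250): 250 + j477 → |·| = √(250²+477²) = √290029 ≈ 538.54, ∠ = arctan(477/250) ≈ 62.34°
pole at origin: |s| = 477, ∠ = 90.00° (in denominator)
|T| = 200 · 2.4705e+05 / 1.2255e+08 ≈ 0.40318
Gain = 20 log₁₀(0.40318) ≈ -7.89 dB
∠T = 154.25° − 241.38° = -87.13°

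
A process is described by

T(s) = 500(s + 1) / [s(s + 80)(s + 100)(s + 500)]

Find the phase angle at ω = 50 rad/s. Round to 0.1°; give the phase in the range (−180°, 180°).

-65.4°

At s = jω = j50:
zero (s+1): 1 + j50 → |·| = √(1²+50²) = √2501 ≈ 50.01, ∠ = arctan(50/1) ≈ 88.85°
pole (s+80): 80 + j50 → |·| = √(80²+50²) = √8900 ≈ 94.34, ∠ = arctan(50/80) ≈ 32.01°
pole (s+100): 100 + j50 → |·| = √(100²+50²) = √12500 ≈ 111.8, ∠ = arctan(50/100) ≈ 26.57°
pole (s+500): 500 + j50 → |·| = √(500²+50²) = √252500 ≈ 502.49, ∠ = arctan(50/500) ≈ 5.71°
pole at origin: |s| = 50, ∠ = 90.00° (in denominator)
∠T = 88.85° − 154.29° = -65.44°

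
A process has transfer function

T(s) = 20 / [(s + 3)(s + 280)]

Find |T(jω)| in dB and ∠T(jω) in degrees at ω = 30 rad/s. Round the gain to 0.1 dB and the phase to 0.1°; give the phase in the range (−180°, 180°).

At s = jω = j30:
pole (s+3): 3 + j30 → |·| = √(3²+30²) = √909 ≈ 30.15, ∠ = arctan(30/3) ≈ 84.29°
pole (s+280): 280 + j30 → |·| = √(280²+30²) = √79300 ≈ 281.6, ∠ = arctan(30/280) ≈ 6.12°
|T| = 20 / 8490.2 ≈ 0.0023557
Gain = 20 log₁₀(0.0023557) ≈ -52.56 dB
∠T = 0.00° − 90.41° = -90.41°

-52.6 dB, -90.4°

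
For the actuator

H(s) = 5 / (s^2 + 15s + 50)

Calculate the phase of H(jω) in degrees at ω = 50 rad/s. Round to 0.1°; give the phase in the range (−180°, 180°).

Substitute s = j50:
Numerator: 5 = 5 + j0
Denominator: (j50)^2 + 15(j50) + 50 = -2450 + j750
|N| = √(5² + 0²) ≈ 5, ∠N ≈ 0.00°
|D| = √(2450² + 750²) ≈ 2562.2, ∠D ≈ 162.98°
∠H = 0.00° − 162.98° = -162.98°

-163.0°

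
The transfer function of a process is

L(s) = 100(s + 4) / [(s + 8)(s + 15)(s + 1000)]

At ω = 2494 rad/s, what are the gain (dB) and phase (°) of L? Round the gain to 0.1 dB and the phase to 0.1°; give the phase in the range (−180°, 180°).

At s = jω = j2494:
zero (s+4): 4 + j2494 → |·| = √(4²+2494²) = √6220052 ≈ 2494, ∠ = arctan(2494/4) ≈ 89.91°
pole (s+8): 8 + j2494 → |·| = √(8²+2494²) = √6220100 ≈ 2494, ∠ = arctan(2494/8) ≈ 89.82°
pole (s+15): 15 + j2494 → |·| = √(15²+2494²) = √6220261 ≈ 2494, ∠ = arctan(2494/15) ≈ 89.66°
pole (s+1000): 1000 + j2494 → |·| = √(1000²+2494²) = √7220036 ≈ 2687, ∠ = arctan(2494/1000) ≈ 68.15°
|L| = 100 · 2494 / 1.6713e+10 ≈ 1.4923e-05
Gain = 20 log₁₀(1.4923e-05) ≈ -96.52 dB
∠L = 89.91° − 247.63° = -157.72°

-96.5 dB, -157.7°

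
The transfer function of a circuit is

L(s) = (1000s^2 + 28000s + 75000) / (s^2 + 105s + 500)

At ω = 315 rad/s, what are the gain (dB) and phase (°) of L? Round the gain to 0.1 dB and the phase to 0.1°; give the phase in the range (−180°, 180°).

59.6 dB, 13.4°

Substitute s = j315:
Numerator: 1000(j315)^2 + 28000(j315) + 75000 = -99150000 + j8820000
Denominator: (j315)^2 + 105(j315) + 500 = -98725 + j33075
|N| = √(99150000² + 8820000²) ≈ 9.9542e+07, ∠N ≈ 174.92°
|D| = √(98725² + 33075²) ≈ 1.0412e+05, ∠D ≈ 161.48°
|L| = 9.9542e+07 / 1.0412e+05 ≈ 956.03
Gain = 20 log₁₀(956.03) ≈ 59.61 dB
∠L = 174.92° − 161.48° = 13.44°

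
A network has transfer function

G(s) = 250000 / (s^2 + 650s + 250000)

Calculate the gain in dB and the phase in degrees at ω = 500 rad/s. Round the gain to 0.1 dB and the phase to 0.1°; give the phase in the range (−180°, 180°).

-2.3 dB, -90.0°

At s = jω = j500:
quadratic: (j500)² + 650·j500 + 250000 = 0 + j325000 → |·| ≈ 3.25e+05, ∠ ≈ 90.00°
|G| = 250000 / 3.25e+05 ≈ 0.76923
Gain = 20 log₁₀(0.76923) ≈ -2.28 dB
∠G = 0.00° − 90.00° = -90.00°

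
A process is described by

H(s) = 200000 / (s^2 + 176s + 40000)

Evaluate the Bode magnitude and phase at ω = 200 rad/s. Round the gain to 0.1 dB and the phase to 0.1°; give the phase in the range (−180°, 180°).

At s = jω = j200:
quadratic: (j200)² + 176·j200 + 40000 = 0 + j35200 → |·| ≈ 35200, ∠ ≈ 90.00°
|H| = 200000 / 35200 ≈ 5.6818
Gain = 20 log₁₀(5.6818) ≈ 15.09 dB
∠H = 0.00° − 90.00° = -90.00°

15.1 dB, -90.0°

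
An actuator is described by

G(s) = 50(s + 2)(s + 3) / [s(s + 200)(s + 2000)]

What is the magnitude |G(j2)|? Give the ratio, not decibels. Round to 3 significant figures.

At s = jω = j2:
zero (s+2): 2 + j2 → |·| = √(2²+2²) = √8 ≈ 2.8284, ∠ = arctan(2/2) ≈ 45.00°
zero (s+3): 3 + j2 → |·| = √(3²+2²) = √13 ≈ 3.6056, ∠ = arctan(2/3) ≈ 33.69°
pole (s+200): 200 + j2 → |·| = √(200²+2²) = √40004 ≈ 200.01, ∠ = arctan(2/200) ≈ 0.57°
pole (s+2000): 2000 + j2 → |·| = √(2000²+2²) = √4000004 ≈ 2000, ∠ = arctan(2/2000) ≈ 0.06°
pole at origin: |s| = 2, ∠ = 90.00° (in denominator)
|G| = 50 · 10.198 / 8.0004e+05 ≈ 0.00063734

0.000637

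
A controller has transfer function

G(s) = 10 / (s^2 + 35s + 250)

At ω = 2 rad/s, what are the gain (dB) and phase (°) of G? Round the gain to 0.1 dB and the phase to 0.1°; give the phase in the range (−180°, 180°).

Substitute s = j2:
Numerator: 10 = 10 + j0
Denominator: (j2)^2 + 35(j2) + 250 = 246 + j70
|N| = √(10² + 0²) ≈ 10, ∠N ≈ 0.00°
|D| = √(246² + 70²) ≈ 255.77, ∠D ≈ 15.88°
|G| = 10 / 255.77 ≈ 0.039098
Gain = 20 log₁₀(0.039098) ≈ -28.16 dB
∠G = 0.00° − 15.88° = -15.88°

-28.2 dB, -15.9°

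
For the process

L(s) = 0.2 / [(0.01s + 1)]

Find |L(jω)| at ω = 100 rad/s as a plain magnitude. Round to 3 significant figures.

0.141

At ω = 100 rad/s:
pole (1 + j100·0.01) = 1 + j1 → |·| ≈ 1.4142, ∠ ≈ 45.00°
|L| = 0.2 · 1 / (1.4142) ≈ 0.14142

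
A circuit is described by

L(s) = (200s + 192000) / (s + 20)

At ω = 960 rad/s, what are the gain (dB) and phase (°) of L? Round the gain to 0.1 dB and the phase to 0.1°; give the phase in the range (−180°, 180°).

Substitute s = j960:
Numerator: 200(j960) + 192000 = 192000 + j192000
Denominator: (j960) + 20 = 20 + j960
|N| = √(192000² + 192000²) ≈ 2.7153e+05, ∠N ≈ 45.00°
|D| = √(20² + 960²) ≈ 960.21, ∠D ≈ 88.81°
|L| = 2.7153e+05 / 960.21 ≈ 282.78
Gain = 20 log₁₀(282.78) ≈ 49.03 dB
∠L = 45.00° − 88.81° = -43.81°

49.0 dB, -43.8°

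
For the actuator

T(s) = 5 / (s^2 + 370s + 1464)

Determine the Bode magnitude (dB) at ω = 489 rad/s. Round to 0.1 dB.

Substitute s = j489:
Numerator: 5 = 5 + j0
Denominator: (j489)^2 + 370(j489) + 1464 = -237657 + j180930
|N| = √(5² + 0²) ≈ 5, ∠N ≈ 0.00°
|D| = √(237657² + 180930²) ≈ 2.9869e+05, ∠D ≈ 142.72°
|T| = 5 / 2.9869e+05 ≈ 1.674e-05
Gain = 20 log₁₀(1.674e-05) ≈ -95.52 dB

-95.5 dB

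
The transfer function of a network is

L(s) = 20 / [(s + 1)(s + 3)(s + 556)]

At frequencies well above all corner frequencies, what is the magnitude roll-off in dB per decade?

Each pole contributes −20 dB/decade at high frequency; each zero contributes +20 dB/decade.
Net: 0 zero(s) − 3 pole(s) → -60 dB/decade.

-60 dB/decade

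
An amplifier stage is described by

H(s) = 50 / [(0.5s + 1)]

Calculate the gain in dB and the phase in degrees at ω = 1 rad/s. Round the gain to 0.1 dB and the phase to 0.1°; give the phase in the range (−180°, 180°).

At ω = 1 rad/s:
pole (1 + j1·0.5) = 1 + j0.5 → |·| ≈ 1.118, ∠ ≈ 26.57°
|H| = 50 · 1 / (1.118) ≈ 44.723
Gain = 20 log₁₀(44.723) ≈ 33.01 dB
∠H = (0°) − (26.57°) = -26.57°

33.0 dB, -26.6°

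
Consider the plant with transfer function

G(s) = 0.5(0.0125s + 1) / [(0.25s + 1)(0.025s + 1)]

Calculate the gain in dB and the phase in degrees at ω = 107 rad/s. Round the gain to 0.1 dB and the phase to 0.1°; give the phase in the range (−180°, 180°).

At ω = 107 rad/s:
zero (1 + j107·0.0125) = 1 + j1.3375 → |·| ≈ 1.67, ∠ ≈ 53.22°
pole (1 + j107·0.25) = 1 + j26.75 → |·| ≈ 26.769, ∠ ≈ 87.86°
pole (1 + j107·0.025) = 1 + j2.675 → |·| ≈ 2.8558, ∠ ≈ 69.50°
|G| = 0.5 · 1.67 / (26.769 · 2.8558) ≈ 0.010923
Gain = 20 log₁₀(0.010923) ≈ -39.23 dB
∠G = (53.22°) − (87.86° + 69.50°) = -104.14°

-39.2 dB, -104.1°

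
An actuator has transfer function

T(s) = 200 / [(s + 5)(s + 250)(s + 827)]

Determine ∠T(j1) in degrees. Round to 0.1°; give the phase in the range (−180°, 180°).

At s = jω = j1:
pole (s+5): 5 + j1 → |·| = √(5²+1²) = √26 ≈ 5.099, ∠ = arctan(1/5) ≈ 11.31°
pole (s+250): 250 + j1 → |·| = √(250²+1²) = √62501 ≈ 250, ∠ = arctan(1/250) ≈ 0.23°
pole (s+827): 827 + j1 → |·| = √(827²+1²) = √683930 ≈ 827, ∠ = arctan(1/827) ≈ 0.07°
∠T = 0.00° − 11.61° = -11.61°

-11.6°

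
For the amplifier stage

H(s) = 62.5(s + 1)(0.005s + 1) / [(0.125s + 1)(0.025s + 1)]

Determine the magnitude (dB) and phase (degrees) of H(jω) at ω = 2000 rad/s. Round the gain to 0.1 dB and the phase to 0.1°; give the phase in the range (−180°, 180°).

40.0 dB, -4.4°

At ω = 2000 rad/s:
zero (1 + j2000·1) = 1 + j2000 → |·| ≈ 2000, ∠ ≈ 89.97°
zero (1 + j2000·0.005) = 1 + j10 → |·| ≈ 10.05, ∠ ≈ 84.29°
pole (1 + j2000·0.125) = 1 + j250 → |·| ≈ 250, ∠ ≈ 89.77°
pole (1 + j2000·0.025) = 1 + j50 → |·| ≈ 50.01, ∠ ≈ 88.85°
|H| = 62.5 · 2000 · 10.05 / (250 · 50.01) ≈ 100.48
Gain = 20 log₁₀(100.48) ≈ 40.04 dB
∠H = (89.97° + 84.29°) − (89.77° + 88.85°) = -4.36°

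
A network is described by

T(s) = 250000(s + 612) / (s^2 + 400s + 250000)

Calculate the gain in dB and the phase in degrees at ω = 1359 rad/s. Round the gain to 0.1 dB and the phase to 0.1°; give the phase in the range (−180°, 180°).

46.9 dB, -95.4°

At s = jω = j1359:
zero (s+612): 612 + j1359 → |·| = √(612²+1359²) = √2221425 ≈ 1490.4, ∠ = arctan(1359/612) ≈ 65.76°
quadratic: (j1359)² + 400·j1359 + 250000 = -1596881 + j543600 → |·| ≈ 1.6869e+06, ∠ ≈ 161.20°
|T| = 250000 · 1490.4 / 1.6869e+06 ≈ 220.88
Gain = 20 log₁₀(220.88) ≈ 46.88 dB
∠T = 65.76° − 161.20° = -95.44°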